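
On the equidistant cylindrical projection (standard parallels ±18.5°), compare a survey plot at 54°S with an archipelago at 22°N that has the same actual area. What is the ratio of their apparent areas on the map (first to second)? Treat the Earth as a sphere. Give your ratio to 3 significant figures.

The equidistant cylindrical projection with φ₀ = 18.5° has h = 1 (meridians true) and k = cos φ₀ / cos φ along parallels.
Areal scale at 54°: h·k = 1.000 × 1.613 = 1.613.
Areal scale at 22°: h·k = 1.000 × 1.023 = 1.023.
Ratio = 1.613/1.023 ≈ 1.58.

1.58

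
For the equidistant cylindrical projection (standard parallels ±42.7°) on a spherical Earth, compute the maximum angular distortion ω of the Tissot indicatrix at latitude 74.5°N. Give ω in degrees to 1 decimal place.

55.6°

The equidistant cylindrical projection with φ₀ = 42.7° has h = 1 (meridians true) and k = cos φ₀ / cos φ along parallels.
At 74.5°: h = 1.000, k = 2.750; principal scales a = 2.750, b = 1.000.
sin(ω/2) = (a − b)/(a + b) = 1.750/3.750 = 0.4667, so ω = 2 arcsin(0.4667) ≈ 55.6°.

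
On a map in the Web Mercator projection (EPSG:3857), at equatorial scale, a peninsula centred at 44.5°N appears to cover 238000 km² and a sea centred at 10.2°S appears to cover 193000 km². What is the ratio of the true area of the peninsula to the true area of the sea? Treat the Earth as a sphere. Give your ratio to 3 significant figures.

0.648

On Mercator the areal scale is sec²φ, so true area = apparent × cos²φ.
True area of peninsula: 238000 × cos²(44.5°) = 238000 × 0.5087 = 121100 km².
True area of sea: 193000 × cos²(10.2°) = 193000 × 0.9686 = 186900 km².
Ratio = 121100 / 186900 ≈ 0.648.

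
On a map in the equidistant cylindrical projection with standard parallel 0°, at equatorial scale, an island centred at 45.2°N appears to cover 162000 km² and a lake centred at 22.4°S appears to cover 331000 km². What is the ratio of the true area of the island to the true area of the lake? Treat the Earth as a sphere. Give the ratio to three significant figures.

On the plate carrée, areal scale = h·k = 1 × sec φ, so true area = apparent × cos φ.
True area of island: 162000 × cos(45.2°) = 162000 × 0.7046 = 114200 km².
True area of lake: 331000 × cos(22.4°) = 331000 × 0.9245 = 306000 km².
Ratio = 114200 / 306000 ≈ 0.373.

0.373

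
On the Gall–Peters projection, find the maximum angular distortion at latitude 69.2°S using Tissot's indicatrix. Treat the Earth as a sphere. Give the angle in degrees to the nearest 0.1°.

Gall–Peters is a cylindrical equal-area projection with standard parallels at ±45°. Cylindrical equal-area (φ₀ = 45°): h = cos φ / cos 45° along meridians, k = cos 45° / cos φ along parallels; h·k = 1.
At 69.2°: h = 0.5022, k = 1.991; principal scales a = 1.991, b = 0.5022.
sin(ω/2) = (a − b)/(a + b) = 1.489/2.493 = 0.5972, so ω = 2 arcsin(0.5972) ≈ 73.3°.

73.3°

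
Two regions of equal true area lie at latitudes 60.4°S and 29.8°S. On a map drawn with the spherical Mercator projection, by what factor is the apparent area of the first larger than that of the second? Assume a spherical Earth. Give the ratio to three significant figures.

3.09

On Mercator, area is exaggerated by sec²φ = 1/cos²φ.
At 60.4°: sec²(60.4°) = 1/0.4939² = 4.099.
At 29.8°: sec²(29.8°) = 1/0.8678² = 1.328.
Ratio = 4.099/1.328 = cos²(29.8°)/cos²(60.4°) ≈ 3.09.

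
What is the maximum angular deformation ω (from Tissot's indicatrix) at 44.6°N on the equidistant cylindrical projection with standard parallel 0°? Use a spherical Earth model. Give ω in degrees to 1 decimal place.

In the plate carrée (x = Rλ, y = Rφ), meridians are true-scale (h = 1) and parallels are stretched by k = sec φ.
At 44.6°: h = 1.000, k = 1.404; principal scales a = 1.404, b = 1.000.
sin(ω/2) = (a − b)/(a + b) = 0.4044/2.404 = 0.1682, so ω = 2 arcsin(0.1682) ≈ 19.4°.

19.4°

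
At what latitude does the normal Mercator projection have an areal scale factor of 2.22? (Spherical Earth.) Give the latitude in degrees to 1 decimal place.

Mercator areal scale is sec²φ.
sec²φ = 2.22  ⇒  cos²φ = 0.4505  ⇒  cos φ = 0.6712.
φ = arccos(0.6712) ≈ 47.8°.

47.8°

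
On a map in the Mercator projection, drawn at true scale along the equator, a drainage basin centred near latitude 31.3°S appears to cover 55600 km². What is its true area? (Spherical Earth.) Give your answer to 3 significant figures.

For Mercator, h = k = sec φ (a conformal cylindrical projection has a single point scale, 1/cos φ).
Areal scale = k² = sec²φ = 1/cos²(31.3°) = 1/0.8545² = 1.370.
True area = apparent / (areal scale) = 55600 / 1.370 ≈ 40600 km².

40600 km²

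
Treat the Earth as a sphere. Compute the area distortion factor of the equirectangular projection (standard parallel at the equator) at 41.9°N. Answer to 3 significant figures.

Plate carrée maps x = Rλ, y = Rφ. The meridian scale is h = 1 and the parallel scale is k = 1/cos φ = sec φ.
Areal scale = h·k = 1 × sec φ; at 41.9°, h = 1.000, k = 1.344, so h·k = 1.344.

1.34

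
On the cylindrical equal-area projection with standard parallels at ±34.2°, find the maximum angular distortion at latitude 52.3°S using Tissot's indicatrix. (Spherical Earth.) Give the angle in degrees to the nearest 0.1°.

For cylindrical equal-area with standard parallel φ₀, h = cos φ / cos φ₀ and k = cos φ₀ / cos φ, so h·k = 1.
At 52.3°: h = 0.7394, k = 1.352; principal scales a = 1.352, b = 0.7394.
sin(ω/2) = (a − b)/(a + b) = 0.6131/2.092 = 0.2931, so ω = 2 arcsin(0.2931) ≈ 34.1°.

34.1°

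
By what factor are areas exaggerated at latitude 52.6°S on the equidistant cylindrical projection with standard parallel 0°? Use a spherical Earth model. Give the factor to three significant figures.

1.65

For the equirectangular projection with φ₀ = 0 (plate carrée), h = 1 along meridians and k = sec φ along parallels.
Areal scale = h·k = 1 × sec φ; at 52.6°, h = 1.000, k = 1.646, so h·k = 1.646.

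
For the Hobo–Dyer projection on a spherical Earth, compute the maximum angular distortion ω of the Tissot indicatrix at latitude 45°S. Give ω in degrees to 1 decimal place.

13.2°

Hobo–Dyer is a cylindrical equal-area projection with standard parallels at ±37.5°. A cylindrical equal-area projection with standard parallel φ₀ has meridian scale h = cos φ / cos φ₀ and parallel scale k = cos φ₀ / cos φ (so areas are preserved, h·k = 1).
At 45°: h = 0.8913, k = 1.122; principal scales a = 1.122, b = 0.8913.
sin(ω/2) = (a − b)/(a + b) = 0.2307/2.013 = 0.1146, so ω = 2 arcsin(0.1146) ≈ 13.2°.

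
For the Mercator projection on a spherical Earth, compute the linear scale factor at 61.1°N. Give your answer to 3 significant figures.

The Mercator projection is conformal; its linear scale factor is the same in every direction and equals sec φ = 1/cos φ.
k = 1/cos 61.1° = 1/0.4833 = 2.069.

2.07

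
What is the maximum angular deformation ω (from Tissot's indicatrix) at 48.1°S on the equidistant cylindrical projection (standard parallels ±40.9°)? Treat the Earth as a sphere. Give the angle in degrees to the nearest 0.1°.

The equidistant cylindrical projection with φ₀ = 40.9° has h = 1 (meridians true) and k = cos φ₀ / cos φ along parallels.
At 48.1°: h = 1.000, k = 1.132; principal scales a = 1.132, b = 1.000.
sin(ω/2) = (a − b)/(a + b) = 0.1318/2.132 = 0.06183, so ω = 2 arcsin(0.06183) ≈ 7.1°.

7.1°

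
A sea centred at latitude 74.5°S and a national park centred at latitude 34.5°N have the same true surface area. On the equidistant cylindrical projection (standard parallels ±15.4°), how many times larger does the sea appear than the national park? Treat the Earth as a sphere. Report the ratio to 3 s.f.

The equidistant cylindrical projection with φ₀ = 15.4° has h = 1 (meridians true) and k = cos φ₀ / cos φ along parallels.
Areal scale at 74.5°: h·k = 1.000 × 3.608 = 3.608.
Areal scale at 34.5°: h·k = 1.000 × 1.170 = 1.170.
Ratio = 3.608/1.170 ≈ 3.08.

3.08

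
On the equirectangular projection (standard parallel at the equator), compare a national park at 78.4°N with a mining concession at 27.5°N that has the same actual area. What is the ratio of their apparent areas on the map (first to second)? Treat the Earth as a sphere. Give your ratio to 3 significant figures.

In the plate carrée (x = Rλ, y = Rφ), meridians are true-scale (h = 1) and parallels are stretched by k = sec φ.
Areal scale at 78.4°: h·k = 1.000 × 4.973 = 4.973.
Areal scale at 27.5°: h·k = 1.000 × 1.127 = 1.127.
Ratio = 4.973/1.127 ≈ 4.41.

4.41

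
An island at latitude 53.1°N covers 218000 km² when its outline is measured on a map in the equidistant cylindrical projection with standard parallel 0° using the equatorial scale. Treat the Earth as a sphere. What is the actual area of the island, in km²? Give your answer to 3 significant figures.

131000 km²

For the equirectangular projection with φ₀ = 0 (plate carrée), h = 1 along meridians and k = sec φ along parallels.
Areal scale = h·k = 1 × sec φ; at 53.1°, h = 1.000, k = 1.666, so h·k = 1.666.
True area = apparent / (areal scale) = 218000 / 1.666 ≈ 131000 km².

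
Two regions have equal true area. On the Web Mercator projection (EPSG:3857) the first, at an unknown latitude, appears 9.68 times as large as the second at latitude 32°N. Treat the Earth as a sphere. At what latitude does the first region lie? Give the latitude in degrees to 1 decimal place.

74.2°

Mercator areal scale is sec²φ, so apparent-area ratio = sec²φ₁ / sec²φ₂ = cos²φ₂ / cos²φ₁.
cos²φ₂ / cos²φ₁ = 9.68  ⇒  cos φ₁ = cos 32° / √9.68 = 0.8480/3.111 = 0.2726.
φ₁ = arccos(0.2726) ≈ 74.2°.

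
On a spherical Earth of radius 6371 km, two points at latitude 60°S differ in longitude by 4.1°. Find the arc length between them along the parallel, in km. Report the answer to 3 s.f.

Arc length along a parallel = R cos φ · Δλ (with Δλ in radians).
= 6371 × cos 60° × (4.1° × π/180) = 6371 × 0.5000 × 0.07156 ≈ 228 km.

228 km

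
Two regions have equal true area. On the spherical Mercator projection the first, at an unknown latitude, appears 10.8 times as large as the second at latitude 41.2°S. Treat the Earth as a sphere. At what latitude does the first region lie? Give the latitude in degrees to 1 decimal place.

76.8°

Mercator areal scale is sec²φ, so apparent-area ratio = sec²φ₁ / sec²φ₂ = cos²φ₂ / cos²φ₁.
cos²φ₂ / cos²φ₁ = 10.8  ⇒  cos φ₁ = cos 41.2° / √10.8 = 0.7524/3.286 = 0.2290.
φ₁ = arccos(0.2290) ≈ 76.8°.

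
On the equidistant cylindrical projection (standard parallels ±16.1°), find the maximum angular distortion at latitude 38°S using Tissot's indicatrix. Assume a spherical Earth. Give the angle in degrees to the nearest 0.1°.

In the equirectangular projection with standard parallel φ₀ = 16.1° (x = Rλ cos φ₀, y = Rφ), meridians are true-scale (h = 1) and the parallel scale is k = cos φ₀ / cos φ.
At 38°: h = 1.000, k = 1.219; principal scales a = 1.219, b = 1.000.
sin(ω/2) = (a − b)/(a + b) = 0.2192/2.219 = 0.09879, so ω = 2 arcsin(0.09879) ≈ 11.3°.

11.3°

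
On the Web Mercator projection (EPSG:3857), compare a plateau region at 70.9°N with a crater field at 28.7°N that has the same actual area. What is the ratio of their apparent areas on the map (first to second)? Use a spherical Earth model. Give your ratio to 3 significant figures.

7.19

On Mercator, area is exaggerated by sec²φ = 1/cos²φ.
At 70.9°: sec²(70.9°) = 1/0.3272² = 9.340.
At 28.7°: sec²(28.7°) = 1/0.8771² = 1.300.
Ratio = 9.340/1.300 = cos²(28.7°)/cos²(70.9°) ≈ 7.19.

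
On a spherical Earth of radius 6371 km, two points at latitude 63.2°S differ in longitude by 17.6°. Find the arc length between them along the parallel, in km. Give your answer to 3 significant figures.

882 km

Arc length along a parallel = R cos φ · Δλ (with Δλ in radians).
= 6371 × cos 63.2° × (17.6° × π/180) = 6371 × 0.4509 × 0.3072 ≈ 882 km.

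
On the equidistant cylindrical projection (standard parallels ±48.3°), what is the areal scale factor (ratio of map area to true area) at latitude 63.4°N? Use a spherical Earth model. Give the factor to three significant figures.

With standard parallel φ₀ = 48.3°, the equirectangular projection gives x = Rλ cos φ₀, y = Rφ, so h = 1 and k = cos 48.3° / cos φ.
Areal scale = h·k = 1 × cos φ₀ / cos φ; at 63.4°, h = 1.000, k = 1.486, so h·k = 1.486.

1.49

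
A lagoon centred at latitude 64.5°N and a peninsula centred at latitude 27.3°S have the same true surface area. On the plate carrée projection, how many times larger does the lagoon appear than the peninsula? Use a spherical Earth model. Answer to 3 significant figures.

2.06

Plate carrée maps x = Rλ, y = Rφ. The meridian scale is h = 1 and the parallel scale is k = 1/cos φ = sec φ.
Areal scale at 64.5°: h·k = 1.000 × 2.323 = 2.323.
Areal scale at 27.3°: h·k = 1.000 × 1.125 = 1.125.
Ratio = 2.323/1.125 ≈ 2.06.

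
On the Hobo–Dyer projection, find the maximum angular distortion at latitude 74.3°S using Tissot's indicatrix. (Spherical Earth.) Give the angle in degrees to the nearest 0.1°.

The Hobo–Dyer projection is cylindrical equal-area with φ₀ = 37.5°. For cylindrical equal-area with standard parallel φ₀, h = cos φ / cos φ₀ and k = cos φ₀ / cos φ, so h·k = 1.
At 74.3°: h = 0.3411, k = 2.932; principal scales a = 2.932, b = 0.3411.
sin(ω/2) = (a − b)/(a + b) = 2.591/3.273 = 0.7916, so ω = 2 arcsin(0.7916) ≈ 104.7°.

104.7°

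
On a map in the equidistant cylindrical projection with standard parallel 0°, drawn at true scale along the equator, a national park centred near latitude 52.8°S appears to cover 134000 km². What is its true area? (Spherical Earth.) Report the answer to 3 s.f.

For the equirectangular projection with φ₀ = 0 (plate carrée), h = 1 along meridians and k = sec φ along parallels.
Areal scale = h·k = 1 × sec φ; at 52.8°, h = 1.000, k = 1.654, so h·k = 1.654.
True area = apparent / (areal scale) = 134000 / 1.654 ≈ 81000 km².

81000 km²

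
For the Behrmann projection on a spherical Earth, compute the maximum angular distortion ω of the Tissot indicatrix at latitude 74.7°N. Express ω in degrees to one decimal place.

The Behrmann projection is cylindrical equal-area with φ₀ = 30°. Cylindrical equal-area (φ₀ = 30°): h = cos φ / cos 30° along meridians, k = cos 30° / cos φ along parallels; h·k = 1.
At 74.7°: h = 0.3047, k = 3.282; principal scales a = 3.282, b = 0.3047.
sin(ω/2) = (a − b)/(a + b) = 2.977/3.587 = 0.8301, so ω = 2 arcsin(0.8301) ≈ 112.2°.

112.2°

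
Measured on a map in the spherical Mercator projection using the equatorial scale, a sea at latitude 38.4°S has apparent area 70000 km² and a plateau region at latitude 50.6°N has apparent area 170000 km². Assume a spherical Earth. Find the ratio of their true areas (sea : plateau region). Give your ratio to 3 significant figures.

0.628

On Mercator the areal scale is sec²φ, so true area = apparent × cos²φ.
True area of sea: 70000 × cos²(38.4°) = 70000 × 0.6142 = 42990 km².
True area of plateau region: 170000 × cos²(50.6°) = 170000 × 0.4029 = 68490 km².
Ratio = 42990 / 68490 ≈ 0.628.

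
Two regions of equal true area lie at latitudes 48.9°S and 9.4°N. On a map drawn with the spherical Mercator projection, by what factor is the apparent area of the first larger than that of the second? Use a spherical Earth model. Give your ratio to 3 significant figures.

Mercator areal scale is sec²φ.
At 48.9°: sec²(48.9°) = 1/0.6574² = 2.314.
At 9.4°: sec²(9.4°) = 1/0.9866² = 1.027.
Ratio = 2.314/1.027 = cos²(9.4°)/cos²(48.9°) ≈ 2.25.

2.25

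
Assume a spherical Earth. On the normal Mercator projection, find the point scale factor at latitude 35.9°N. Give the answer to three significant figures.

The Mercator projection is conformal; its linear scale factor is the same in every direction and equals sec φ = 1/cos φ.
k = 1/cos 35.9° = 1/0.8100 = 1.235.

1.23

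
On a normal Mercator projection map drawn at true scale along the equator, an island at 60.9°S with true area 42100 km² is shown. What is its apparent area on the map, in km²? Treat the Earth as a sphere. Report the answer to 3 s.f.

Mercator is conformal, so the point scale is isotropic: h = k = sec φ = 1/cos φ.
Areal scale = k² = sec²φ = 1/cos²(60.9°) = 1/0.4863² = 4.228.
Apparent area = 42100 × 4.228 ≈ 178000 km².

178000 km²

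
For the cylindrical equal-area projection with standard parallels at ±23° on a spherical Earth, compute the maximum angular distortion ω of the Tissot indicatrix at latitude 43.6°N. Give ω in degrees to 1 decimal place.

27.2°

A cylindrical equal-area projection with standard parallel φ₀ has meridian scale h = cos φ / cos φ₀ and parallel scale k = cos φ₀ / cos φ (so areas are preserved, h·k = 1).
At 43.6°: h = 0.7867, k = 1.271; principal scales a = 1.271, b = 0.7867.
sin(ω/2) = (a − b)/(a + b) = 0.4844/2.058 = 0.2354, so ω = 2 arcsin(0.2354) ≈ 27.2°.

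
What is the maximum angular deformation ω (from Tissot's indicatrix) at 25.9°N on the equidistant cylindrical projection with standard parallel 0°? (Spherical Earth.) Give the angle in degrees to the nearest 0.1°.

6.1°

For the equirectangular projection with φ₀ = 0 (plate carrée), h = 1 along meridians and k = sec φ along parallels.
At 25.9°: h = 1.000, k = 1.112; principal scales a = 1.112, b = 1.000.
sin(ω/2) = (a − b)/(a + b) = 0.1117/2.112 = 0.05288, so ω = 2 arcsin(0.05288) ≈ 6.1°.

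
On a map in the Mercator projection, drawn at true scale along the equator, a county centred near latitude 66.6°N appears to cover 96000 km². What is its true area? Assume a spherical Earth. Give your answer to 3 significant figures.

Mercator is conformal, so the point scale is isotropic: h = k = sec φ = 1/cos φ.
Areal scale = k² = sec²φ = 1/cos²(66.6°) = 1/0.3971² = 6.340.
True area = apparent / (areal scale) = 96000 / 6.340 ≈ 15100 km².

15100 km²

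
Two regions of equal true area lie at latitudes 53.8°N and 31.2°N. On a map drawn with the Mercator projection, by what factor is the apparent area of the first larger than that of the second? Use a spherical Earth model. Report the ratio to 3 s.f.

2.10

On Mercator, area is exaggerated by sec²φ = 1/cos²φ.
At 53.8°: sec²(53.8°) = 1/0.5906² = 2.867.
At 31.2°: sec²(31.2°) = 1/0.8554² = 1.367.
Ratio = 2.867/1.367 = cos²(31.2°)/cos²(53.8°) ≈ 2.10.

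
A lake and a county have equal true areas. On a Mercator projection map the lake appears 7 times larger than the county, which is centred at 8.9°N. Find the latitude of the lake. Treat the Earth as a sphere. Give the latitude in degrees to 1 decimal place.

68.1°

For equal true areas on Mercator, apparent areas scale as sec²φ, so the ratio is cos²φ₂ / cos²φ₁.
cos²φ₂ / cos²φ₁ = 7  ⇒  cos φ₁ = cos 8.9° / √7 = 0.9880/2.646 = 0.3734.
φ₁ = arccos(0.3734) ≈ 68.1°.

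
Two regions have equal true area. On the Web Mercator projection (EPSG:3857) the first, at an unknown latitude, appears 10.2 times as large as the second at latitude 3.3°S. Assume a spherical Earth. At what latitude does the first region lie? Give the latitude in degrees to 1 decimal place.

71.8°

For equal true areas on Mercator, apparent areas scale as sec²φ, so the ratio is cos²φ₂ / cos²φ₁.
cos²φ₂ / cos²φ₁ = 10.2  ⇒  cos φ₁ = cos 3.3° / √10.2 = 0.9983/3.194 = 0.3126.
φ₁ = arccos(0.3126) ≈ 71.8°.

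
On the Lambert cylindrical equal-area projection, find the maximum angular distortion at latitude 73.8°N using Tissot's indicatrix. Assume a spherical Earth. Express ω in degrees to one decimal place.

The Lambert cylindrical equal-area projection is the cylindrical equal-area projection with its standard parallel at the equator (φ₀ = 0). For cylindrical equal-area with standard parallel φ₀, h = cos φ / cos φ₀ and k = cos φ₀ / cos φ, so h·k = 1.
At 73.8°: h = 0.2790, k = 3.584; principal scales a = 3.584, b = 0.2790.
sin(ω/2) = (a − b)/(a + b) = 3.305/3.863 = 0.8556, so ω = 2 arcsin(0.8556) ≈ 117.6°.

117.6°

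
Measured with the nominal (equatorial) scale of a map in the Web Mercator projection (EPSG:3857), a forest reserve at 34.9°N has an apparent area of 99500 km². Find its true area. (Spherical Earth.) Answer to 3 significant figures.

66900 km²

The Mercator projection is conformal; its linear scale factor is the same in every direction and equals sec φ = 1/cos φ.
Areal scale = k² = sec²φ = 1/cos²(34.9°) = 1/0.8202² = 1.487.
True area = apparent / (areal scale) = 99500 / 1.487 ≈ 66900 km².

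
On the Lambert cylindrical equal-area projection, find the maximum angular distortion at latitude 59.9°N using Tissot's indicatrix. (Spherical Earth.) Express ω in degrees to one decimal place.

73.5°

The Lambert cylindrical equal-area projection is the cylindrical equal-area projection with its standard parallel at the equator (φ₀ = 0). A cylindrical equal-area projection with standard parallel φ₀ has meridian scale h = cos φ / cos φ₀ and parallel scale k = cos φ₀ / cos φ (so areas are preserved, h·k = 1).
At 59.9°: h = 0.5015, k = 1.994; principal scales a = 1.994, b = 0.5015.
sin(ω/2) = (a − b)/(a + b) = 1.492/2.495 = 0.5981, so ω = 2 arcsin(0.5981) ≈ 73.5°.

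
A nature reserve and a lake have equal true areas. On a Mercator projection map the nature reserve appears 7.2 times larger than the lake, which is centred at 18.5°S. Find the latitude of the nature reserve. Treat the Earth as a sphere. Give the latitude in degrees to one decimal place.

On Mercator, (apparent₁)/(apparent₂) = sec²φ₁ / sec²φ₂ when true areas are equal.
cos²φ₂ / cos²φ₁ = 7.2  ⇒  cos φ₁ = cos 18.5° / √7.2 = 0.9483/2.683 = 0.3534.
φ₁ = arccos(0.3534) ≈ 69.3°.

69.3°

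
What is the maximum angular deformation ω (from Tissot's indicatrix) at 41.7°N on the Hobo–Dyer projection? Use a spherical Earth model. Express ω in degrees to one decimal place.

7.0°

Hobo–Dyer is a cylindrical equal-area projection with standard parallels at ±37.5°. For cylindrical equal-area with standard parallel φ₀, h = cos φ / cos φ₀ and k = cos φ₀ / cos φ, so h·k = 1.
At 41.7°: h = 0.9411, k = 1.063; principal scales a = 1.063, b = 0.9411.
sin(ω/2) = (a − b)/(a + b) = 0.1215/2.004 = 0.06061, so ω = 2 arcsin(0.06061) ≈ 7.0°.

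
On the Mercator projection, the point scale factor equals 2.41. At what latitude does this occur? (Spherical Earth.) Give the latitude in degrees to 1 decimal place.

Mercator scale is k = sec φ = 1/cos φ.
1/cos φ = 2.41  ⇒  cos φ = 0.4149  ⇒  φ = arccos(0.4149) ≈ 65.5°.

65.5°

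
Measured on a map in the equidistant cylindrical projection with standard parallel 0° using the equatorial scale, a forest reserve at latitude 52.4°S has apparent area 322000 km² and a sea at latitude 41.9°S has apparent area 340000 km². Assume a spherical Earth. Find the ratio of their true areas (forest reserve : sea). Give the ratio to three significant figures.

Plate carrée has h = 1 and k = sec φ, giving areal scale sec φ; true area = (apparent area) · cos φ.
True area of forest reserve: 322000 × cos(52.4°) = 322000 × 0.6101 = 196500 km².
True area of sea: 340000 × cos(41.9°) = 340000 × 0.7443 = 253100 km².
Ratio = 196500 / 253100 ≈ 0.776.

0.776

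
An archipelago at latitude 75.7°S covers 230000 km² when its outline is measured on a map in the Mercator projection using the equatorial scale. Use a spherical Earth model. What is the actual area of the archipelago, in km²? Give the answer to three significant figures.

The Mercator projection is conformal; its linear scale factor is the same in every direction and equals sec φ = 1/cos φ.
Areal scale = k² = sec²φ = 1/cos²(75.7°) = 1/0.2470² = 16.39.
True area = apparent / (areal scale) = 230000 / 16.39 ≈ 14000 km².

14000 km²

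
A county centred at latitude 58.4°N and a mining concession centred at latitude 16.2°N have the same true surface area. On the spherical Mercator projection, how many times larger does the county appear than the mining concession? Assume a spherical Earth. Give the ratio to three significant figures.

3.36

Mercator areal scale is sec²φ.
At 58.4°: sec²(58.4°) = 1/0.5240² = 3.642.
At 16.2°: sec²(16.2°) = 1/0.9603² = 1.084.
Ratio = 3.642/1.084 = cos²(16.2°)/cos²(58.4°) ≈ 3.36.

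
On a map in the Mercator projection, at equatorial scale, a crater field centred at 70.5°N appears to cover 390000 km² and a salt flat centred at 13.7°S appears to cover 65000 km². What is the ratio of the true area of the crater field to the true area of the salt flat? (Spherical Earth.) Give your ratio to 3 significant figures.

On Mercator the areal scale is sec²φ, so true area = apparent × cos²φ.
True area of crater field: 390000 × cos²(70.5°) = 390000 × 0.1114 = 43460 km².
True area of salt flat: 65000 × cos²(13.7°) = 65000 × 0.9439 = 61350 km².
Ratio = 43460 / 61350 ≈ 0.708.

0.708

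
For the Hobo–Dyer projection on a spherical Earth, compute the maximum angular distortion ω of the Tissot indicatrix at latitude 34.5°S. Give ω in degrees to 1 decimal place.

4.4°

Hobo–Dyer is a cylindrical equal-area projection with standard parallels at ±37.5°. Cylindrical equal-area (φ₀ = 37.5°): h = cos φ / cos 37.5° along meridians, k = cos 37.5° / cos φ along parallels; h·k = 1.
At 34.5°: h = 1.039, k = 0.9627; principal scales a = 1.039, b = 0.9627.
sin(ω/2) = (a − b)/(a + b) = 0.07613/2.001 = 0.03804, so ω = 2 arcsin(0.03804) ≈ 4.4°.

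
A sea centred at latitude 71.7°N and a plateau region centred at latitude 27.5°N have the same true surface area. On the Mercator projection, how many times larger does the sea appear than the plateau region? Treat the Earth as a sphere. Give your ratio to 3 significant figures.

7.98

Mercator areal scale is sec²φ.
At 71.7°: sec²(71.7°) = 1/0.3140² = 10.14.
At 27.5°: sec²(27.5°) = 1/0.8870² = 1.271.
Ratio = 10.14/1.271 = cos²(27.5°)/cos²(71.7°) ≈ 7.98.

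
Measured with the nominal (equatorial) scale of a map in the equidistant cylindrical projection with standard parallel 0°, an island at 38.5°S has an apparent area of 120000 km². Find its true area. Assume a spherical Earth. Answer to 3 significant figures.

Plate carrée maps x = Rλ, y = Rφ. The meridian scale is h = 1 and the parallel scale is k = 1/cos φ = sec φ.
Areal scale = h·k = 1 × sec φ; at 38.5°, h = 1.000, k = 1.278, so h·k = 1.278.
True area = apparent / (areal scale) = 120000 / 1.278 ≈ 93900 km².

93900 km²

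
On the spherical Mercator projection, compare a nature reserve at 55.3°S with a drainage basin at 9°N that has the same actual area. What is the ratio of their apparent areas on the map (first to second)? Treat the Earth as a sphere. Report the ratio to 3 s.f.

3.01

On Mercator, area is exaggerated by sec²φ = 1/cos²φ.
At 55.3°: sec²(55.3°) = 1/0.5693² = 3.086.
At 9°: sec²(9°) = 1/0.9877² = 1.025.
Ratio = 3.086/1.025 = cos²(9°)/cos²(55.3°) ≈ 3.01.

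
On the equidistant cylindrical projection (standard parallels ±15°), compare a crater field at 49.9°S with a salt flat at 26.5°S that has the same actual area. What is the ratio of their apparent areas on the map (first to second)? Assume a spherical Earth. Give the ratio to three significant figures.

With standard parallel φ₀ = 15°, the equirectangular projection gives x = Rλ cos φ₀, y = Rφ, so h = 1 and k = cos 15° / cos φ.
Areal scale at 49.9°: h·k = 1.000 × 1.500 = 1.500.
Areal scale at 26.5°: h·k = 1.000 × 1.079 = 1.079.
Ratio = 1.500/1.079 ≈ 1.39.

1.39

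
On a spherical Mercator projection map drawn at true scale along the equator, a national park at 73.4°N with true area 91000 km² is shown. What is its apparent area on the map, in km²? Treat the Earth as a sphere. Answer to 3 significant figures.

1110000 km²

Mercator is conformal, so the point scale is isotropic: h = k = sec φ = 1/cos φ.
Areal scale = k² = sec²φ = 1/cos²(73.4°) = 1/0.2857² = 12.25.
Apparent area = 91000 × 12.25 ≈ 1110000 km².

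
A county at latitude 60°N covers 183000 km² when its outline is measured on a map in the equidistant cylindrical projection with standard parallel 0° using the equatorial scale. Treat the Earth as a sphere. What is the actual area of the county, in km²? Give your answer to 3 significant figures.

91500 km²

In the plate carrée (x = Rλ, y = Rφ), meridians are true-scale (h = 1) and parallels are stretched by k = sec φ.
Areal scale = h·k = 1 × sec φ; at 60°, h = 1.000, k = 2.000, so h·k = 2.000.
True area = apparent / (areal scale) = 183000 / 2.000 ≈ 91500 km².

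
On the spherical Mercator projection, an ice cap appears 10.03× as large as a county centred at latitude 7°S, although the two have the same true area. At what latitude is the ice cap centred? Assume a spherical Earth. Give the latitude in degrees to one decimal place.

71.7°

Mercator areal scale is sec²φ, so apparent-area ratio = sec²φ₁ / sec²φ₂ = cos²φ₂ / cos²φ₁.
cos²φ₂ / cos²φ₁ = 10.03  ⇒  cos φ₁ = cos 7° / √10.03 = 0.9925/3.167 = 0.3134.
φ₁ = arccos(0.3134) ≈ 71.7°.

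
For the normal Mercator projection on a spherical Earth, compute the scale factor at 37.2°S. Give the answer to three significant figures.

The Mercator projection is conformal; its linear scale factor is the same in every direction and equals sec φ = 1/cos φ.
k = 1/cos 37.2° = 1/0.7965 = 1.255.

1.26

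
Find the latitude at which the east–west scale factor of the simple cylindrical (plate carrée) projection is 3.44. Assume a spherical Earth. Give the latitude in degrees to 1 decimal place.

73.1°

Plate carrée: h = 1, k = sec φ along parallels.
sec φ = 3.44  ⇒  cos φ = 0.2907  ⇒  φ ≈ 73.1°.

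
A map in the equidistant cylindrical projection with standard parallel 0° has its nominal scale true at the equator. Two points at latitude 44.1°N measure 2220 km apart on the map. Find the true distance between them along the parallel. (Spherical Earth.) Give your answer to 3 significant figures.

In the plate carrée (x = Rλ, y = Rφ), meridians are true-scale (h = 1) and parallels are stretched by k = sec φ.
Along the parallel at 44.1°, map distances are exaggerated by k = sec 44.1° = 1.393.
True distance = 2220 / 1.393 = 2220 × cos 44.1° ≈ 1590 km.

1590 km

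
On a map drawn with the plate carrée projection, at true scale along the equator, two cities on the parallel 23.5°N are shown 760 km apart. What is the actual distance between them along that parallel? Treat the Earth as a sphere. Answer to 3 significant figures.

697 km

Plate carrée maps x = Rλ, y = Rφ. The meridian scale is h = 1 and the parallel scale is k = 1/cos φ = sec φ.
Along the parallel at 23.5°, map distances are exaggerated by k = sec 23.5° = 1.090.
True distance = 760 / 1.090 = 760 × cos 23.5° ≈ 697 km.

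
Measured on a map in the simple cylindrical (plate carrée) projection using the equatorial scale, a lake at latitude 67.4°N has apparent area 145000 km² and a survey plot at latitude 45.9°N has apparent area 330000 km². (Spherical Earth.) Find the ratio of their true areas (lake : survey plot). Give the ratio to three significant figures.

On the plate carrée, areal scale = h·k = 1 × sec φ, so true area = apparent × cos φ.
True area of lake: 145000 × cos(67.4°) = 145000 × 0.3843 = 55720 km².
True area of survey plot: 330000 × cos(45.9°) = 330000 × 0.6959 = 229700 km².
Ratio = 55720 / 229700 ≈ 0.243.

0.243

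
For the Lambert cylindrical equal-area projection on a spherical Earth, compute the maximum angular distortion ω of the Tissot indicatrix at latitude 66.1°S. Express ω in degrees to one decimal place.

91.8°

The Lambert cylindrical equal-area projection is the cylindrical equal-area projection with its standard parallel at the equator (φ₀ = 0). A cylindrical equal-area projection with standard parallel φ₀ has meridian scale h = cos φ / cos φ₀ and parallel scale k = cos φ₀ / cos φ (so areas are preserved, h·k = 1).
At 66.1°: h = 0.4051, k = 2.468; principal scales a = 2.468, b = 0.4051.
sin(ω/2) = (a − b)/(a + b) = 2.063/2.873 = 0.7180, so ω = 2 arcsin(0.7180) ≈ 91.8°.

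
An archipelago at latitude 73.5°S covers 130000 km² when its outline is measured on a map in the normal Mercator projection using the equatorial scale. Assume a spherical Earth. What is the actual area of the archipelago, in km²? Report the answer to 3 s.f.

10500 km²

Mercator is conformal, so the point scale is isotropic: h = k = sec φ = 1/cos φ.
Areal scale = k² = sec²φ = 1/cos²(73.5°) = 1/0.2840² = 12.40.
True area = apparent / (areal scale) = 130000 / 12.40 ≈ 10500 km².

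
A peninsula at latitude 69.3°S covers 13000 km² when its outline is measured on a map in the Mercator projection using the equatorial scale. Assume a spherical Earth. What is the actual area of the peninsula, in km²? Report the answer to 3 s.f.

1620 km²

Mercator is conformal, so the point scale is isotropic: h = k = sec φ = 1/cos φ.
Areal scale = k² = sec²φ = 1/cos²(69.3°) = 1/0.3535² = 8.004.
True area = apparent / (areal scale) = 13000 / 8.004 ≈ 1620 km².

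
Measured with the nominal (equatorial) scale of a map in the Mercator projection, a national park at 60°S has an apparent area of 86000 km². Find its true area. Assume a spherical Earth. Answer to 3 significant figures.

For Mercator, h = k = sec φ (a conformal cylindrical projection has a single point scale, 1/cos φ).
Areal scale = k² = sec²φ = 1/cos²(60°) = 1/0.5000² = 4.000.
True area = apparent / (areal scale) = 86000 / 4.000 ≈ 21500 km².

21500 km²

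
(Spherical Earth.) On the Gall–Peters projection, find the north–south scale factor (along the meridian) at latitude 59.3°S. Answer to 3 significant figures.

The Gall–Peters projection is cylindrical equal-area with φ₀ = 45°. A cylindrical equal-area projection with standard parallel φ₀ has meridian scale h = cos φ / cos φ₀ and parallel scale k = cos φ₀ / cos φ (so areas are preserved, h·k = 1).
h = cos 59.3° / cos 45° = 0.5105/0.7071 = 0.7220.

0.722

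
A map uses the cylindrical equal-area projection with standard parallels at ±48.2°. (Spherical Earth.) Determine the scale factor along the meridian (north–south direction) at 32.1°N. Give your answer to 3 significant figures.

1.27

A cylindrical equal-area projection with standard parallel φ₀ has meridian scale h = cos φ / cos φ₀ and parallel scale k = cos φ₀ / cos φ (so areas are preserved, h·k = 1).
h = cos 32.1° / cos 48.2° = 0.8471/0.6665 = 1.271.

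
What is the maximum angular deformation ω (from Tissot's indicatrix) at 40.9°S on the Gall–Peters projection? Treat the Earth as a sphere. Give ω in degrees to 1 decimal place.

Gall–Peters is a cylindrical equal-area projection with standard parallels at ±45°. For cylindrical equal-area with standard parallel φ₀, h = cos φ / cos φ₀ and k = cos φ₀ / cos φ, so h·k = 1.
At 40.9°: h = 1.069, k = 0.9355; principal scales a = 1.069, b = 0.9355.
sin(ω/2) = (a − b)/(a + b) = 0.1334/2.004 = 0.06657, so ω = 2 arcsin(0.06657) ≈ 7.6°.

7.6°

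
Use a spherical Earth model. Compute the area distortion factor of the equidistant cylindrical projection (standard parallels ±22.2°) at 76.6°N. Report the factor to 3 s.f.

The equidistant cylindrical projection with φ₀ = 22.2° has h = 1 (meridians true) and k = cos φ₀ / cos φ along parallels.
Areal scale = h·k = 1 × cos φ₀ / cos φ; at 76.6°, h = 1.000, k = 3.995, so h·k = 3.995.

4.00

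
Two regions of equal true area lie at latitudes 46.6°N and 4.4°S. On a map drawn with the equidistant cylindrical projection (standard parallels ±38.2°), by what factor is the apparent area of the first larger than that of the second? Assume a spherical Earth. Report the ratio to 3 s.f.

With standard parallel φ₀ = 38.2°, the equirectangular projection gives x = Rλ cos φ₀, y = Rφ, so h = 1 and k = cos 38.2° / cos φ.
Areal scale at 46.6°: h·k = 1.000 × 1.144 = 1.144.
Areal scale at 4.4°: h·k = 1.000 × 0.7882 = 0.7882.
Ratio = 1.144/0.7882 ≈ 1.45.

1.45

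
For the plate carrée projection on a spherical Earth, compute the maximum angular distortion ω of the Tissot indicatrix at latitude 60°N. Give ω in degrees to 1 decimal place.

Plate carrée maps x = Rλ, y = Rφ. The meridian scale is h = 1 and the parallel scale is k = 1/cos φ = sec φ.
At 60°: h = 1.000, k = 2.000; principal scales a = 2.000, b = 1.000.
sin(ω/2) = (a − b)/(a + b) = 1.0000/3.000 = 0.3333, so ω = 2 arcsin(0.3333) ≈ 38.9°.

38.9°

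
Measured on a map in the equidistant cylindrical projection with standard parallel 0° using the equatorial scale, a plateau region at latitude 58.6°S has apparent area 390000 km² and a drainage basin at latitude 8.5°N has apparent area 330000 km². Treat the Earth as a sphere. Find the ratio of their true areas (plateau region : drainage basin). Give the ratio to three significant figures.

On the plate carrée, areal scale = h·k = 1 × sec φ, so true area = apparent × cos φ.
True area of plateau region: 390000 × cos(58.6°) = 390000 × 0.5210 = 203200 km².
True area of drainage basin: 330000 × cos(8.5°) = 330000 × 0.9890 = 326400 km².
Ratio = 203200 / 326400 ≈ 0.623.

0.623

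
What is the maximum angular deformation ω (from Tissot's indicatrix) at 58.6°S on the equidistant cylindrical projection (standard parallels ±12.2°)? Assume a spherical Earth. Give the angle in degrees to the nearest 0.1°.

In the equirectangular projection with standard parallel φ₀ = 12.2° (x = Rλ cos φ₀, y = Rφ), meridians are true-scale (h = 1) and the parallel scale is k = cos φ₀ / cos φ.
At 58.6°: h = 1.000, k = 1.876; principal scales a = 1.876, b = 1.000.
sin(ω/2) = (a − b)/(a + b) = 0.8760/2.876 = 0.3046, so ω = 2 arcsin(0.3046) ≈ 35.5°.

35.5°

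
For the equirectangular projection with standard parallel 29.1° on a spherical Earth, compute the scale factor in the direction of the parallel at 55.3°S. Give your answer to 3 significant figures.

1.53

With standard parallel φ₀ = 29.1°, the equirectangular projection gives x = Rλ cos φ₀, y = Rφ, so h = 1 and k = cos 29.1° / cos φ.
k = cos 29.1° / cos 55.3° = 0.8738/0.5693 = 1.535.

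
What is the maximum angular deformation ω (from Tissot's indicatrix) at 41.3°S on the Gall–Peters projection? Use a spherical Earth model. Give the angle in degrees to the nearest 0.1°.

6.9°

Gall–Peters is a cylindrical equal-area projection with standard parallels at ±45°. For cylindrical equal-area with standard parallel φ₀, h = cos φ / cos φ₀ and k = cos φ₀ / cos φ, so h·k = 1.
At 41.3°: h = 1.062, k = 0.9412; principal scales a = 1.062, b = 0.9412.
sin(ω/2) = (a − b)/(a + b) = 0.1212/2.004 = 0.06050, so ω = 2 arcsin(0.06050) ≈ 6.9°.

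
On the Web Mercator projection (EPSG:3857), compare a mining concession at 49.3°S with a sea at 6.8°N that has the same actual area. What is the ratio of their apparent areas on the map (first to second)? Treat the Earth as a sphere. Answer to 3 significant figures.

2.32

On Mercator, area is exaggerated by sec²φ = 1/cos²φ.
At 49.3°: sec²(49.3°) = 1/0.6521² = 2.352.
At 6.8°: sec²(6.8°) = 1/0.9930² = 1.014.
Ratio = 2.352/1.014 = cos²(6.8°)/cos²(49.3°) ≈ 2.32.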